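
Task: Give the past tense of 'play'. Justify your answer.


Apply rule: Add -ed. 'play' becomes 'played'.

played


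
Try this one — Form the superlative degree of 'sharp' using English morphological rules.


Apply superlative formation (add -est): 'sharp' -> 'sharpest'.

sharpest


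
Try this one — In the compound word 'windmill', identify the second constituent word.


Split 'windmill' into 'wind' + 'mill'. The second part is 'mill'.

mill


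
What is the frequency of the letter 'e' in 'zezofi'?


Letter 'e' in 'zezofi': found at position(s) 2 = 1 occurrence(s).

1


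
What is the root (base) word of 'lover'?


Remove suffix '-er' from 'lover' to get root 'love'.

love


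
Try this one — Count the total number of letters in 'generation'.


Spell out 'generation' and number each letter: g(1), e(2), n(3), e(4), r(5), a(6), t(7), i(8), o(9), n(10). Total: 10 letters.

10


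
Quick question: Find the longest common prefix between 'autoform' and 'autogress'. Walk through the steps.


Compare from the start: 4 characters match: 'auto'. Mismatch at position 5: 'f' vs 'g'.

auto


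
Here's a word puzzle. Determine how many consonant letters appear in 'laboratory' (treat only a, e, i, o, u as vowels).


Consonants in 'laboratory': l, b, r, t, r, y = 6 consonants.

6


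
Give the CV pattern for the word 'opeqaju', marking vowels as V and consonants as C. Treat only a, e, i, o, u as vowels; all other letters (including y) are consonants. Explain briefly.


Letter mapping: o = V, p = C, e = V, q = C, a = V, j = C, u = V.

VCVCVCV


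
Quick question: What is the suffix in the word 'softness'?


The word 'softness' = 'soft' (root) + '-ness' (suffix). The suffix is '-ness'.

ness


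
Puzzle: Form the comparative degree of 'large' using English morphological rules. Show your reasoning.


Apply comparative formation (ends in e: add -r): 'large' -> 'larger'.

larger


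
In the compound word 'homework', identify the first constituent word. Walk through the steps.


Split 'homework' into 'home' + 'work'. The first part is 'home'.

home


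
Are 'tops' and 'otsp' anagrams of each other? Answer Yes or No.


Sorted letters of 'tops': 'opst'
Sorted letters of 'otsp': 'opst'
They match.

Yes


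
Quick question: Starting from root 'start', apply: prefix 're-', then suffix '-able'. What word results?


Step 1: Add prefix 're-' to 'start' = 'restart'
Step 2: Add suffix '-able' to 'restart' = 'restartable'

restartable


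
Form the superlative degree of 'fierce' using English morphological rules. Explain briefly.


Apply superlative formation (ends in e: add -st): 'fierce' -> 'fiercest'.

fiercest


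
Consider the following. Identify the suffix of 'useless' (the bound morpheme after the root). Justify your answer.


The word 'useless' = 'use' (root) + '-less' (suffix). The suffix is '-less'.

less


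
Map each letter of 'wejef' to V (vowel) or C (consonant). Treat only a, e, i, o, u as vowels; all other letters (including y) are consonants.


Letter mapping: w = C, e = V, j = C, e = V, f = C.

CVCVC


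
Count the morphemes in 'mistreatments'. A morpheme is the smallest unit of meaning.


Decomposition: mis- (prefix) + treat (root) + -ment (suffix) + -s (plural) = 4 morpheme(s)

4 morphemes


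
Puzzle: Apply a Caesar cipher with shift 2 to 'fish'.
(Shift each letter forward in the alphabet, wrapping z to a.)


Shift each letter by 2: f -> h, i -> k, s -> u, h -> j. Result: 'hkuj'.

hkuj


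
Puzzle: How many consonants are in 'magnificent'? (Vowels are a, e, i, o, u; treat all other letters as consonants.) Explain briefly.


Consonants in 'magnificent': m, g, n, f, c, n, t = 7 consonants.

7


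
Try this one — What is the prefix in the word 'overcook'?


The word 'overcook' = 'over' (prefix) + 'cook' (root). The prefix is 'over'.

over


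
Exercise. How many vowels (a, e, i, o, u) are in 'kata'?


Vowels in 'kata': a, a = 2 vowels.

2


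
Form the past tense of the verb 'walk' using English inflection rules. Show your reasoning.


Apply rule: Add -ed. 'walk' becomes 'walked'.

walked


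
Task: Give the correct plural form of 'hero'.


Apply rule: Add -es (consonant + o). 'hero' becomes 'heroes'.

heroes


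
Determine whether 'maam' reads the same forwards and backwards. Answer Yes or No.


Forward: 'maam'
Reversed: 'maam'
They are identical.

Yes


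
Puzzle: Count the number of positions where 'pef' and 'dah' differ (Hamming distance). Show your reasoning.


Alignment:
Position 1: 'p' vs 'd' = DIFFER
Position 2: 'e' vs 'a' = DIFFER
Position 3: 'f' vs 'h' = DIFFER
Total differences: 3

3


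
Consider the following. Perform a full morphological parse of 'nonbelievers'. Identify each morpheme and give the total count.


Step 1: Identify prefix: 'non' (meaning: not)
Step 2: Identify root: 'believe'
Step 3: Identify suffix(es): 'er, s'
Decomposition: non- (prefix: not) + believe (root) + -er (suffix: one who) + -s (plural)
Total morphemes: 4

4 morphemes (non- (prefix: not) + believe (root) + -er (suffix: one who) + -s (plural))


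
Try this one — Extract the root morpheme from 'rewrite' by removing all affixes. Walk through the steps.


Remove prefix 're' from 'rewrite' to get root 'write'.

write


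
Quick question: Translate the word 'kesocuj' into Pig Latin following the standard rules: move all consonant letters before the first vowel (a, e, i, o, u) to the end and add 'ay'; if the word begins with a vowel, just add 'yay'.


'kesocuj': move consonant cluster 'k' to end and add 'ay': 'esocujkay'.

esocujkay


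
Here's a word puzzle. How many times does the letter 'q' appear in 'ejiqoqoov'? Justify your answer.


Letter 'q' in 'ejiqoqoov': found at position(s) 4, 6 = 2 occurrence(s).

2


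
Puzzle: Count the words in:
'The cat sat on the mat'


Split into words: The | cat | sat | on | the | mat = 6 words.

6


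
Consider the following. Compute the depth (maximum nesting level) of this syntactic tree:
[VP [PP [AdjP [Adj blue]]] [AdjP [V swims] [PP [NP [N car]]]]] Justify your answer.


Count bracket nesting levels:
'[' at pos 0: depth = 1
'[' at pos 4: depth = 2
'[' at pos 8: depth = 3
'[' at pos 14: depth = 4
'[' at pos 27: depth = 2
'[' at pos 33: depth = 3
'[' at pos 43: depth = 3
'[' at pos 47: depth = 4
'[' at pos 51: depth = 5
Maximum depth reached: 5

5


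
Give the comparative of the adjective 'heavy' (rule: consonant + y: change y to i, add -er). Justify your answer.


Apply comparative formation (consonant + y: change y to i, add -er): 'heavy' -> 'heavier'.

heavier


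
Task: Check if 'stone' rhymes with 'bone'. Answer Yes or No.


Rime (stressed vowel + following sounds) of 'stone': -one = /oʊn/
Rime of 'bone': -one = /oʊn/
/oʊn/ and /oʊn/ are the same ending sound, so the words rhyme.

Yes


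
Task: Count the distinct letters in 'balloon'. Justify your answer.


Unique letters in 'balloon': {a, b, l, n, o} = 5 distinct letters.

5


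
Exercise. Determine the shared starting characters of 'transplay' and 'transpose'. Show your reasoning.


Compare from the start: 6 characters match: 'transp'. Mismatch at position 7: 'l' vs 'o'.

transp


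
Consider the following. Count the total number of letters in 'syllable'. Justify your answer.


Spell out 'syllable' and number each letter: s(1), y(2), l(3), l(4), a(5), b(6), l(7), e(8). Total: 8 letters.

8


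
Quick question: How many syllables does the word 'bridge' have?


Break 'bridge' into syllables: bridge -> bridge = 1 syllable

1 syllable


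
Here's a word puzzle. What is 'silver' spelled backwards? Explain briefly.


Reverse 'silver' character by character: 'revlis'.

revlis


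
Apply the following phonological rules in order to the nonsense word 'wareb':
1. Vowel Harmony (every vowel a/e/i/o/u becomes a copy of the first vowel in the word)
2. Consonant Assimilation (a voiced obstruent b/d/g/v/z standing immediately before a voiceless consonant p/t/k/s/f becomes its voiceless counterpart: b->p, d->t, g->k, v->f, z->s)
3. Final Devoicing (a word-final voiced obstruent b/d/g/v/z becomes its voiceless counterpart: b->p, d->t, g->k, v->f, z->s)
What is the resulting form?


Starting form: 'wareb'
Rule 1: Vowel Harmony: all vowels become 'a' (matching first vowel). 'wareb' -> 'warab'
Rule 2: Consonant Assimilation: no voiced obstruent (b/d/g/v/z) stands immediately before a voiceless consonant (p/t/k/s/f). No change.
Rule 3: Final Devoicing: word-final voiced obstruent 'b' becomes voiceless 'p'. 'warab' -> 'warap'
Final form: 'warap'

warap


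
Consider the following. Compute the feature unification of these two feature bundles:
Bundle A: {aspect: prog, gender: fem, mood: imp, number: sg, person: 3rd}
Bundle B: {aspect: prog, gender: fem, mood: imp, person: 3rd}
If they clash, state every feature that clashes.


Compare features:
aspect: A=prog vs B=prog -> unified: prog
gender: A=fem vs B=fem -> unified: fem
mood: A=imp vs B=imp -> unified: imp
number: A=sg vs B=_ -> unified: sg
person: A=3rd vs B=3rd -> unified: 3rd
No clashes found.

Unified: {aspect: prog, gender: fem, mood: imp, number: sg, person: 3rd}


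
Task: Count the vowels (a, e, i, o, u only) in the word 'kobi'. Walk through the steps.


Vowels in 'kobi': o, i = 2 vowels.

2


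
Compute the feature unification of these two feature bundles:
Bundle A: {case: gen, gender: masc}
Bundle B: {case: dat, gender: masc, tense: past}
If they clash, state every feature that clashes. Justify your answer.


Compare features:
case: A=gen vs B=dat -> CLASH
gender: A=masc vs B=masc -> unified: masc
tense: A=_ vs B=past -> unified: past
Clash detected on feature 'case' (gen vs dat); unification fails.

CLASH on 'case' (gen vs dat)


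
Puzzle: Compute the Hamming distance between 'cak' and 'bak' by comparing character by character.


Alignment:
Position 1: 'c' vs 'b' = DIFFER
Position 2: 'a' vs 'a' = match
Position 3: 'k' vs 'k' = match
Total differences: 1

1


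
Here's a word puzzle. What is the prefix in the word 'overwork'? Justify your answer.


The word 'overwork' = 'over' (prefix) + 'work' (root). The prefix is 'over'.

over


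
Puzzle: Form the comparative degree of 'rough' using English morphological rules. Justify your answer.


Apply comparative formation (add -er): 'rough' -> 'rougher'.

rougher


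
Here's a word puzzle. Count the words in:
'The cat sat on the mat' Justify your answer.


Split into words: The | cat | sat | on | the | mat = 6 words.

6


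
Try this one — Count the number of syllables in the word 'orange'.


Break 'orange' into syllables: or-ange -> or | ange = 2 syllables

2 syllables


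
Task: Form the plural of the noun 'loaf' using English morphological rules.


Apply rule: Change -f to -ves. 'loaf' becomes 'loaves'.

loaves


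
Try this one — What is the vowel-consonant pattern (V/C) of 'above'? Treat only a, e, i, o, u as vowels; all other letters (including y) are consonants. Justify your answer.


Letter mapping: a = V, b = C, o = V, v = C, e = V.

VCVCV


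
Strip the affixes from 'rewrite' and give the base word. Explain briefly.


Remove prefix 're' from 'rewrite' to get root 'write'.

write


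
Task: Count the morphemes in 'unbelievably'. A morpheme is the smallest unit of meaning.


Decomposition: un- (prefix) + believe (root) + -able (suffix) + -ly (suffix) = 4 morpheme(s)

4 morphemes


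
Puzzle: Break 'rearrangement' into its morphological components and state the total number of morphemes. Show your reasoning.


Step 1: Identify prefix: 're' (meaning: again)
Step 2: Identify root: 'arrange'
Step 3: Identify suffix(es): 'ment'
Decomposition: re- (prefix: again) + arrange (root) + -ment (suffix: action/result)
Total morphemes: 3

3 morphemes (re- (prefix: again) + arrange (root) + -ment (suffix: action/result))


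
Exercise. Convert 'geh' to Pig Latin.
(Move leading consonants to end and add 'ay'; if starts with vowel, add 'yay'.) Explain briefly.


'geh': move consonant cluster 'g' to end and add 'ay': 'ehgay'.

ehgay


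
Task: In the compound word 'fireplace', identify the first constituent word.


Split 'fireplace' into 'fire' + 'place'. The first part is 'fire'.

fire


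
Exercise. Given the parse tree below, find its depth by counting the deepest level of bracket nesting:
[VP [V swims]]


Count bracket nesting levels:
'[' at pos 0: depth = 1
'[' at pos 4: depth = 2
Maximum depth reached: 2

2


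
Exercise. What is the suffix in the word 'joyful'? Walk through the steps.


The word 'joyful' = 'joy' (root) + '-ful' (suffix). The suffix is '-ful'.

ful


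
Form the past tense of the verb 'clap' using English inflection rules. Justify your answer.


Apply rule: Double final consonant and add -ed. 'clap' becomes 'clapped'.

clapped


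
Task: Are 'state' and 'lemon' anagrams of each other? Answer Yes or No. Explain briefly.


Sorted letters of 'state': 'aestt'
Sorted letters of 'lemon': 'elmno'
They do not match.

No


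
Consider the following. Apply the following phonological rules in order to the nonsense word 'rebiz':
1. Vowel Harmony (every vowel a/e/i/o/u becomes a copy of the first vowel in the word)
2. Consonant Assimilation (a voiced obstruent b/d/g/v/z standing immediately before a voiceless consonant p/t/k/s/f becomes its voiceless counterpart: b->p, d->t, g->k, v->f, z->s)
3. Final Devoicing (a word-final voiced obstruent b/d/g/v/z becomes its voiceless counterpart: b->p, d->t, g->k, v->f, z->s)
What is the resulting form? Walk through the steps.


Starting form: 'rebiz'
Rule 1: Vowel Harmony: all vowels become 'e' (matching first vowel). 'rebiz' -> 'rebez'
Rule 2: Consonant Assimilation: no voiced obstruent (b/d/g/v/z) stands immediately before a voiceless consonant (p/t/k/s/f). No change.
Rule 3: Final Devoicing: word-final voiced obstruent 'z' becomes voiceless 's'. 'rebez' -> 'rebes'
Final form: 'rebes'

rebes


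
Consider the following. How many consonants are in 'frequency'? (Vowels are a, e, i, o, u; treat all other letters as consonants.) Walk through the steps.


Consonants in 'frequency': f, r, q, n, c, y = 6 consonants.

6


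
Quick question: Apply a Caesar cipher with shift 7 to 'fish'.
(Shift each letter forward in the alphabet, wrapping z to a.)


Shift each letter by 7: f -> m, i -> p, s -> z, h -> o. Result: 'mpzo'.

mpzo


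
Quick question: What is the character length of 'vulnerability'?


Spell out 'vulnerability' and number each letter: v(1), u(2), l(3), n(4), e(5), r(6), a(7), b(8), i(9), l(10), i(11), t(12), y(13). Total: 13 letters.

13


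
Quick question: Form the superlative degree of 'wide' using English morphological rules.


Apply superlative formation (ends in e: add -st): 'wide' -> 'widest'.

widest


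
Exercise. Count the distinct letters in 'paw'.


Unique letters in 'paw': {a, p, w} = 3 distinct letters.

3


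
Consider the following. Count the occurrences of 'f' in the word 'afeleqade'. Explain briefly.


Letter 'f' in 'afeleqade': found at position(s) 2 = 1 occurrence(s).

1


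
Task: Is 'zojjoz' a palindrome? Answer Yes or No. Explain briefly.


Forward: 'zojjoz'
Reversed: 'zojjoz'
They are identical.

Yes


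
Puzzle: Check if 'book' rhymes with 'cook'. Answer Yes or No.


Rime (stressed vowel + following sounds) of 'book': -ook = /ʊk/
Rime of 'cook': -ook = /ʊk/
/ʊk/ and /ʊk/ are the same ending sound, so the words rhyme.

Yes


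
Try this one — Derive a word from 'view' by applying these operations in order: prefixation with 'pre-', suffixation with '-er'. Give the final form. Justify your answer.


Step 1: Add prefix 'pre-' to 'view' = 'preview'
Step 2: Add suffix '-er' to 'preview' = 'previewer'

previewer


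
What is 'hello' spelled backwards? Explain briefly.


Reverse 'hello' character by character: 'olleh'.

olleh


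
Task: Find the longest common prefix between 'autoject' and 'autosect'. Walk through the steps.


Compare from the start: 4 characters match: 'auto'. Mismatch at position 5: 'j' vs 's'.

auto


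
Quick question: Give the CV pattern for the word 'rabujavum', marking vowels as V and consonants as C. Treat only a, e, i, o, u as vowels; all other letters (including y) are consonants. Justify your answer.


Letter mapping: r = C, a = V, b = C, u = V, j = C, a = V, v = C, u = V, m = C.

CVCVCVCVC


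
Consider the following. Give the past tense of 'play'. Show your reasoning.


Apply rule: Add -ed. 'play' becomes 'played'.

played


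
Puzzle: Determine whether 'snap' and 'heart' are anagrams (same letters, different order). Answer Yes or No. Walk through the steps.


Sorted letters of 'snap': 'anps'
Sorted letters of 'heart': 'aehrt'
They do not match.

No


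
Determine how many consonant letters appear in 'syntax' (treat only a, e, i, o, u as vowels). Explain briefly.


Consonants in 'syntax': s, y, n, t, x = 5 consonants.

5


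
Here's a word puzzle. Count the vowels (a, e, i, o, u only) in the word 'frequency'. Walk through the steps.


Vowels in 'frequency': e, u, e = 3 vowels.

3


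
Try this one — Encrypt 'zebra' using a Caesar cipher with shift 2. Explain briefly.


Shift each letter by 2: z -> b, e -> g, b -> d, r -> t, a -> c. Result: 'bgdtc'.

bgdtc


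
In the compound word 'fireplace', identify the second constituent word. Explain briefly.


Split 'fireplace' into 'fire' + 'place'. The second part is 'place'.

place


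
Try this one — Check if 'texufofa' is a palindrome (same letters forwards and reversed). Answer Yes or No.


Forward: 'texufofa'
Reversed: 'afofuxet'
They differ.

No


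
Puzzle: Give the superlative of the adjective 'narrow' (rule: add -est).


Apply superlative formation (add -est): 'narrow' -> 'narrowest'.

narrowest


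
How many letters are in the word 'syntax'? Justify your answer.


Spell out 'syntax' and number each letter: s(1), y(2), n(3), t(4), a(5), x(6). Total: 6 letters.

6


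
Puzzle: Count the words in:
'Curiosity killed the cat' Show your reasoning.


Split into words: Curiosity | killed | the | cat = 4 words.

4


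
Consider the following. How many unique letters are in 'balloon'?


Unique letters in 'balloon': {a, b, l, n, o} = 5 distinct letters.

5


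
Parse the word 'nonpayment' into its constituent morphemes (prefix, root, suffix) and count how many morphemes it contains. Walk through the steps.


Step 1: Identify prefix: 'non' (meaning: not)
Step 2: Identify root: 'pay'
Step 3: Identify suffix(es): 'ment'
Decomposition: non- (prefix: not) + pay (root) + -ment (suffix: action/result)
Total morphemes: 3

3 morphemes (non- (prefix: not) + pay (root) + -ment (suffix: action/result))


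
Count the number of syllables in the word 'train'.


Break 'train' into syllables: train -> train = 1 syllable

1 syllable


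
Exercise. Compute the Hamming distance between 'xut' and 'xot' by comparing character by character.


Alignment:
Position 1: 'x' vs 'x' = match
Position 2: 'u' vs 'o' = DIFFER
Position 3: 't' vs 't' = match
Total differences: 1

1


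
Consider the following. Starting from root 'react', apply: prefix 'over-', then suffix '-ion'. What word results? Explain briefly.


Step 1: Add prefix 'over-' to 'react' = 'overreact'
Step 2: Add suffix '-ion' to 'overreact' = 'overreaction'

overreaction


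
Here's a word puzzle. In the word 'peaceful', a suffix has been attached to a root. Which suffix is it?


The word 'peaceful' = 'peace' (root) + '-ful' (suffix). The suffix is '-ful'.

ful


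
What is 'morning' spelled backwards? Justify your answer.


Reverse 'morning' character by character: 'gninrom'.

gninrom


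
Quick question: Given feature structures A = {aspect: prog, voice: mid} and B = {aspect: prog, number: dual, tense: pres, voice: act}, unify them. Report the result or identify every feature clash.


Compare features:
aspect: A=prog vs B=prog -> unified: prog
number: A=_ vs B=dual -> unified: dual
tense: A=_ vs B=pres -> unified: pres
voice: A=mid vs B=act -> CLASH
Clash detected on feature 'voice' (mid vs act); unification fails.

CLASH on 'voice' (mid vs act)


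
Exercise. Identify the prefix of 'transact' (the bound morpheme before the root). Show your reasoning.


The word 'transact' = 'trans' (prefix) + 'act' (root). The prefix is 'trans'.

trans


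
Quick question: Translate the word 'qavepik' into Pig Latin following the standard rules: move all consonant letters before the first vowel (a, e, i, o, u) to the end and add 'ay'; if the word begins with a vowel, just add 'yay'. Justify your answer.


'qavepik': move consonant cluster 'q' to end and add 'ay': 'avepikqay'.

avepikqay


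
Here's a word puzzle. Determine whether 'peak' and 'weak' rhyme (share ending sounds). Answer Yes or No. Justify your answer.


Rime (stressed vowel + following sounds) of 'peak': -eak = /iːk/
Rime of 'weak': -eak = /iːk/
/iːk/ and /iːk/ are the same ending sound, so the words rhyme.

Yes


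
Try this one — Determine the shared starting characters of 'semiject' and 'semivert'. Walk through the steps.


Compare from the start: 4 characters match: 'semi'. Mismatch at position 5: 'j' vs 'v'.

semi


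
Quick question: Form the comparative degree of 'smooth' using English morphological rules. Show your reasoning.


Apply comparative formation (add -er): 'smooth' -> 'smoother'.

smoother


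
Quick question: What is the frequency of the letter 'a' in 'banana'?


Letter 'a' in 'banana': found at position(s) 2, 4, 6 = 3 occurrence(s).

3


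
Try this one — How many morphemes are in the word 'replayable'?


Decomposition: re- (prefix) + play (root) + -able (suffix) = 3 morpheme(s)

3 morphemes


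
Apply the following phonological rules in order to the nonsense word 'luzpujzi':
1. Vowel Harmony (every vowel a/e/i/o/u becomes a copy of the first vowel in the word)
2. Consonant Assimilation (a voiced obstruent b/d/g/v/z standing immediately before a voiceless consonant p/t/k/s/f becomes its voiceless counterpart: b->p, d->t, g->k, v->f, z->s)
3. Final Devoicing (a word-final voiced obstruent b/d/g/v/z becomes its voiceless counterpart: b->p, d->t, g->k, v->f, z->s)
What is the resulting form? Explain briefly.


Starting form: 'luzpujzi'
Rule 1: Vowel Harmony: all vowels become 'u' (matching first vowel). 'luzpujzi' -> 'luzpujzu'
Rule 2: Consonant Assimilation: voiced obstruent before voiceless consonant becomes voiceless ('zp' -> 'sp'). 'luzpujzu' -> 'luspujzu'
Rule 3: Final Devoicing: the word ends in the vowel 'u', not a consonant. No change.
Final form: 'luspujzu'

luspujzu


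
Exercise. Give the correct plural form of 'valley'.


Apply rule: Add -s. 'valley' becomes 'valleys'.

valleys


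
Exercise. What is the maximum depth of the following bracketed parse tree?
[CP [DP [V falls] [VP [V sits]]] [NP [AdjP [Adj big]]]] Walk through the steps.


Count bracket nesting levels:
'[' at pos 0: depth = 1
'[' at pos 4: depth = 2
'[' at pos 8: depth = 3
'[' at pos 18: depth = 3
'[' at pos 22: depth = 4
'[' at pos 33: depth = 2
'[' at pos 37: depth = 3
'[' at pos 43: depth = 4
Maximum depth reached: 4

4


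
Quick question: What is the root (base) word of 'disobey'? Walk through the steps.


Remove prefix 'dis' from 'disobey' to get root 'obey'.

obey


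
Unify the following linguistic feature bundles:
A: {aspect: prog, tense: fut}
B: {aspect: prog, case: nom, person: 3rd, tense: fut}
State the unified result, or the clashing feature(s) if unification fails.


Compare features:
aspect: A=prog vs B=prog -> unified: prog
case: A=_ vs B=nom -> unified: nom
person: A=_ vs B=3rd -> unified: 3rd
tense: A=fut vs B=fut -> unified: fut
No clashes found.

Unified: {aspect: prog, case: nom, person: 3rd, tense: fut}


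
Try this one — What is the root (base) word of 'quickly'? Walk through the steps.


Remove suffix '-ly' from 'quickly' to get root 'quick'.

quick


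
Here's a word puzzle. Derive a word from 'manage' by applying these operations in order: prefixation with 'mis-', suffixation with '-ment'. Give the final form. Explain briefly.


Step 1: Add prefix 'mis-' to 'manage' = 'mismanage'
Step 2: Add suffix '-ment' to 'mismanage' = 'mismanagement'

mismanagement


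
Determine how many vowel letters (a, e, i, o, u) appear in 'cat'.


Vowels in 'cat': a = 1 vowels.

1


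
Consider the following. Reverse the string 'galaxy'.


Reverse 'galaxy' character by character: 'yxalag'.

yxalag


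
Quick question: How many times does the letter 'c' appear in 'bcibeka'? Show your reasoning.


Letter 'c' in 'bcibeka': found at position(s) 2 = 1 occurrence(s).

1


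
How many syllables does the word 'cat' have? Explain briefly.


Break 'cat' into syllables: cat -> cat = 1 syllable

1 syllable


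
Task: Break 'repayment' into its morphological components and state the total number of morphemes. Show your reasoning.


Step 1: Identify prefix: 're' (meaning: again)
Step 2: Identify root: 'pay'
Step 3: Identify suffix(es): 'ment'
Decomposition: re- (prefix: again) + pay (root) + -ment (suffix: action/result)
Total morphemes: 3

3 morphemes (re- (prefix: again) + pay (root) + -ment (suffix: action/result))


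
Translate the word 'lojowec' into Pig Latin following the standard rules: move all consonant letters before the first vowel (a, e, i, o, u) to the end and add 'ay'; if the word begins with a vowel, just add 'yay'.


'lojowec': move consonant cluster 'l' to end and add 'ay': 'ojoweclay'.

ojoweclay


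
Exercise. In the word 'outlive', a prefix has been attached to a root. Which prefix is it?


The word 'outlive' = 'out' (prefix) + 'live' (root). The prefix is 'out'.

out


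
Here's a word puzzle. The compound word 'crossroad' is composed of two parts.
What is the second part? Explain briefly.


Split 'crossroad' into 'cross' + 'road'. The second part is 'road'.

road


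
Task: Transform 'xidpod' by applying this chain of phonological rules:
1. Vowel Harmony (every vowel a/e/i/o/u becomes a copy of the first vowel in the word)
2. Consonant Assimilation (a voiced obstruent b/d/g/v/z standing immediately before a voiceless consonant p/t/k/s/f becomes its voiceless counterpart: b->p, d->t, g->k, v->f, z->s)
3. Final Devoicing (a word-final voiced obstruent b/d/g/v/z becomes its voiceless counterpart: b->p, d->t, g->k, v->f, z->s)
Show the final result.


Starting form: 'xidpod'
Rule 1: Vowel Harmony: all vowels become 'i' (matching first vowel). 'xidpod' -> 'xidpid'
Rule 2: Consonant Assimilation: voiced obstruent before voiceless consonant becomes voiceless ('dp' -> 'tp'). 'xidpid' -> 'xitpid'
Rule 3: Final Devoicing: word-final voiced obstruent 'd' becomes voiceless 't'. 'xitpid' -> 'xitpit'
Final form: 'xitpit'

xitpit


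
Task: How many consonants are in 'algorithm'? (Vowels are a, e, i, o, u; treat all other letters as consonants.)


Consonants in 'algorithm': l, g, r, t, h, m = 6 consonants.

6


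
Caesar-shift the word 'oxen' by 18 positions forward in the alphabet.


Shift each letter by 18: o -> g, x -> p, e -> w, n -> f. Result: 'gpwf'.

gpwf


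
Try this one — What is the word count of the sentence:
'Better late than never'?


Split into words: Better | late | than | never = 4 words.

4


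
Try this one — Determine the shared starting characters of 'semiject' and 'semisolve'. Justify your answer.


Compare from the start: 4 characters match: 'semi'. Mismatch at position 5: 'j' vs 's'.

semi


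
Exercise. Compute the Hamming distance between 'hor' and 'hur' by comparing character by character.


Alignment:
Position 1: 'h' vs 'h' = match
Position 2: 'o' vs 'u' = DIFFER
Position 3: 'r' vs 'r' = match
Total differences: 1

1


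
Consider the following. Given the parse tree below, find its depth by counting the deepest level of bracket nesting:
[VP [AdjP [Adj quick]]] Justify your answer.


Count bracket nesting levels:
'[' at pos 0: depth = 1
'[' at pos 4: depth = 2
'[' at pos 10: depth = 3
Maximum depth reached: 3

3


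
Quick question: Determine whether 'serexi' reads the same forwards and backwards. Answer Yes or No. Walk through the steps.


Forward: 'serexi'
Reversed: 'ixeres'
They differ.

No


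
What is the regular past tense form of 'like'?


Apply rule: Add -d (word ends in -e). 'like' becomes 'liked'.

liked


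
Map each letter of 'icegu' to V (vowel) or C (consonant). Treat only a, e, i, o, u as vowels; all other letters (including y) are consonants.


Letter mapping: i = V, c = C, e = V, g = C, u = V.

VCVCV


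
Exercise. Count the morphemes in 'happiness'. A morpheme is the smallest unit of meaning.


Decomposition: happy (root) + -ness (suffix) = 2 morpheme(s)

2 morphemes


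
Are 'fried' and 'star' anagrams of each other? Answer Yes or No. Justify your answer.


Sorted letters of 'fried': 'defir'
Sorted letters of 'star': 'arst'
They do not match.

No


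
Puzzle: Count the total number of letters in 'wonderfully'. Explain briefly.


Spell out 'wonderfully' and number each letter: w(1), o(2), n(3), d(4), e(5), r(6), f(7), u(8), l(9), l(10), y(11). Total: 11 letters.

11


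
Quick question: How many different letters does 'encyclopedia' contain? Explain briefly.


Unique letters in 'encyclopedia': {a, c, d, e, i, l, n, o, p, y} = 10 distinct letters.

10


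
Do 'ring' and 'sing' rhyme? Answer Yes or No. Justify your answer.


Rime (stressed vowel + following sounds) of 'ring': -ing = /ɪŋ/
Rime of 'sing': -ing = /ɪŋ/
/ɪŋ/ and /ɪŋ/ are the same ending sound, so the words rhyme.

Yes


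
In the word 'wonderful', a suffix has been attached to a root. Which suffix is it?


The word 'wonderful' = 'wonder' (root) + '-ful' (suffix). The suffix is '-ful'.

ful


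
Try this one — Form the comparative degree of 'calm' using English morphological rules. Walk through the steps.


Apply comparative formation (add -er): 'calm' -> 'calmer'.

calmer


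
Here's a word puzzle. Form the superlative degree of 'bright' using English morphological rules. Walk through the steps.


Apply superlative formation (add -est): 'bright' -> 'brightest'.

brightest


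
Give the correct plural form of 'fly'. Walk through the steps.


Apply rule: Change -y to -ies (consonant + y). 'fly' becomes 'flies'.

flies


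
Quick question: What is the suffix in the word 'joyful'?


The word 'joyful' = 'joy' (root) + '-ful' (suffix). The suffix is '-ful'.

ful


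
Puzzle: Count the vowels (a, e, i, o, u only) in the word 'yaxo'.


Vowels in 'yaxo': a, o = 2 vowels.

2


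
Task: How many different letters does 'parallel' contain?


Unique letters in 'parallel': {a, e, l, p, r} = 5 distinct letters.

5


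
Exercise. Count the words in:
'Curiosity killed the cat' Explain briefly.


Split into words: Curiosity | killed | the | cat = 4 words.

4


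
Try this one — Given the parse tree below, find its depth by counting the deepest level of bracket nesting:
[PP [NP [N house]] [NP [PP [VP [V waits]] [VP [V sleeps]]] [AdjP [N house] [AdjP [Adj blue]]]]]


Count bracket nesting levels:
'[' at pos 0: depth = 1
'[' at pos 4: depth = 2
'[' at pos 8: depth = 3
'[' at pos 19: depth = 2
'[' at pos 23: depth = 3
'[' at pos 27: depth = 4
'[' at pos 31: depth = 5
'[' at pos 42: depth = 4
'[' at pos 46: depth = 5
'[' at pos 59: depth = 3
'[' at pos 65: depth = 4
'[' at pos 75: depth = 4
'[' at pos 81: depth = 5
Maximum depth reached: 5

5


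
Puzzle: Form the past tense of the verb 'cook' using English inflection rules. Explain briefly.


Apply rule: Add -ed. 'cook' becomes 'cooked'.

cooked


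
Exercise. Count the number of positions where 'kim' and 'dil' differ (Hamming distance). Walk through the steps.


Alignment:
Position 1: 'k' vs 'd' = DIFFER
Position 2: 'i' vs 'i' = match
Position 3: 'm' vs 'l' = DIFFER
Total differences: 2

2


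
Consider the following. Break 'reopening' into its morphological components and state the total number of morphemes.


Step 1: Identify prefix: 're' (meaning: again)
Step 2: Identify root: 'open'
Step 3: Identify suffix(es): 'ing'
Decomposition: re- (prefix: again) + open (root) + -ing (suffix: ongoing action)
Total morphemes: 3

3 morphemes (re- (prefix: again) + open (root) + -ing (suffix: ongoing action))


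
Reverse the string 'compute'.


Reverse 'compute' character by character: 'etupmoc'.

etupmoc


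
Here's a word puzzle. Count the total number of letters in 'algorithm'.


Spell out 'algorithm' and number each letter: a(1), l(2), g(3), o(4), r(5), i(6), t(7), h(8), m(9). Total: 9 letters.

9


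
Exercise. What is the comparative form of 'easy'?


Apply comparative formation (consonant + y: change y to i, add -er): 'easy' -> 'easier'.

easier


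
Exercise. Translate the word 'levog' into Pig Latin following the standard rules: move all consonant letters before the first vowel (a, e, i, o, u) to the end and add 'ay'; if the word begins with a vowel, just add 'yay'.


'levog': move consonant cluster 'l' to end and add 'ay': 'evoglay'.

evoglay


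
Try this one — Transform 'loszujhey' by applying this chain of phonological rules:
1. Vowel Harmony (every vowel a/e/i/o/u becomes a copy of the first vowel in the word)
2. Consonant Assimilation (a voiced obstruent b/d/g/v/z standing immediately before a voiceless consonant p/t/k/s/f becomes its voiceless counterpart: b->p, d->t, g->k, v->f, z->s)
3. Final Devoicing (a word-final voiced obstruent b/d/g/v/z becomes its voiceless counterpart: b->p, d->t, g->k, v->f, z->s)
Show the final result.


Starting form: 'loszujhey'
Rule 1: Vowel Harmony: all vowels become 'o' (matching first vowel). 'loszujhey' -> 'loszojhoy'
Rule 2: Consonant Assimilation: no voiced obstruent (b/d/g/v/z) stands immediately before a voiceless consonant (p/t/k/s/f). No change.
Rule 3: Final Devoicing: final consonant 'y' is not one of the voiced obstruents b/d/g/v/z. No change.
Final form: 'loszojhoy'

loszojhoy


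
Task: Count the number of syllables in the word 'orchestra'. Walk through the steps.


Break 'orchestra' into syllables: or-ches-tra -> or | ches | tra = 3 syllables

3 syllables


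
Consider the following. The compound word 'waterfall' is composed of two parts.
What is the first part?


Split 'waterfall' into 'water' + 'fall'. The first part is 'water'.

water


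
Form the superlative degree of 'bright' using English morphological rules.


Apply superlative formation (add -est): 'bright' -> 'brightest'.

brightest


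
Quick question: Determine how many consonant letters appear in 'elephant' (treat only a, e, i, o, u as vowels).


Consonants in 'elephant': l, p, h, n, t = 5 consonants.

5


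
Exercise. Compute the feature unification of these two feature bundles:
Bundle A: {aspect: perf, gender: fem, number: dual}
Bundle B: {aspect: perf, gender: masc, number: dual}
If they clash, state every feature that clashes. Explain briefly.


Compare features:
aspect: A=perf vs B=perf -> unified: perf
gender: A=fem vs B=masc -> CLASH
number: A=dual vs B=dual -> unified: dual
Clash detected on feature 'gender' (fem vs masc); unification fails.

CLASH on 'gender' (fem vs masc)


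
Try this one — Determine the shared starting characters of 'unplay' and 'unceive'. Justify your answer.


Compare from the start: 2 characters match: 'un'. Mismatch at position 3: 'p' vs 'c'.

un


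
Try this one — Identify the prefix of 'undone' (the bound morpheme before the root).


The word 'undone' = 'un' (prefix) + 'done' (root). The prefix is 'un'.

un


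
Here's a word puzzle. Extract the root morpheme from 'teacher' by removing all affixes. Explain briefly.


Remove suffix '-er' from 'teacher' to get root 'teach'.

teach


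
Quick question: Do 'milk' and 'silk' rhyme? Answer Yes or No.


Rime (stressed vowel + following sounds) of 'milk': -ilk = /ɪlk/
Rime of 'silk': -ilk = /ɪlk/
/ɪlk/ and /ɪlk/ are the same ending sound, so the words rhyme.

Yes


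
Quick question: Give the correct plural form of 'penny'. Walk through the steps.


Apply rule: Change -y to -ies (consonant + y). 'penny' becomes 'pennies'.

pennies


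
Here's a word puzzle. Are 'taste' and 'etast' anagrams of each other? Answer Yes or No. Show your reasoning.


Sorted letters of 'taste': 'aestt'
Sorted letters of 'etast': 'aestt'
They match.

Yes


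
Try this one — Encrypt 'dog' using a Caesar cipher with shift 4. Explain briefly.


Shift each letter by 4: d -> h, o -> s, g -> k. Result: 'hsk'.

hsk


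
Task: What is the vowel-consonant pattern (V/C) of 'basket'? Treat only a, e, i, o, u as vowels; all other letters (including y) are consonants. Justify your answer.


Letter mapping: b = C, a = V, s = C, k = C, e = V, t = C.

CVCCVC


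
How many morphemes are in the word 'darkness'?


Decomposition: dark (root) + -ness (suffix) = 2 morpheme(s)

2 morphemes


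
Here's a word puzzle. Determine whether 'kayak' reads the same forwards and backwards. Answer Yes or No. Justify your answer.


Forward: 'kayak'
Reversed: 'kayak'
They are identical.

Yes


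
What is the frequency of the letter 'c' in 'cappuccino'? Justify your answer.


Letter 'c' in 'cappuccino': found at position(s) 1, 6, 7 = 3 occurrence(s).

3


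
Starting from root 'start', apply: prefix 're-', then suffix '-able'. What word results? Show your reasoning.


Step 1: Add prefix 're-' to 'start' = 'restart'
Step 2: Add suffix '-able' to 'restart' = 'restartable'

restartable


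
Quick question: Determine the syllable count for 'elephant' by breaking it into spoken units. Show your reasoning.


Break 'elephant' into syllables: el-e-phant -> el | e | phant = 3 syllables

3 syllables


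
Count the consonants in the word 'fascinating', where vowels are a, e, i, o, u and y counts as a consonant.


Consonants in 'fascinating': f, s, c, n, t, n, g = 7 consonants.

7


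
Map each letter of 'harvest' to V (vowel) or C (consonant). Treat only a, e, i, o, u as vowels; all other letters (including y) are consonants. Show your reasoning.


Letter mapping: h = C, a = V, r = C, v = C, e = V, s = C, t = C.

CVCCVCC


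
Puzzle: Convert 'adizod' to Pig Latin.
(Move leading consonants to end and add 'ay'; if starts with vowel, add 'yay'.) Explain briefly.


'adizod' starts with a vowel, so add 'yay': 'adizodyay'.

adizodyay


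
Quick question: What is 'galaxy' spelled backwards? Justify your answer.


Reverse 'galaxy' character by character: 'yxalag'.

yxalag


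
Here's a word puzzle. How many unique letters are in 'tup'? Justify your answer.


Unique letters in 'tup': {p, t, u} = 3 distinct letters.

3


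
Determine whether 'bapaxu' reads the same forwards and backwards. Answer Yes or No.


Forward: 'bapaxu'
Reversed: 'uxapab'
They differ.

No


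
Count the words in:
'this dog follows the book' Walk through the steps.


Split into words: this | dog | follows | the | book = 5 words.

5


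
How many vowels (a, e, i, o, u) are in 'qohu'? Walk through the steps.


Vowels in 'qohu': o, u = 2 vowels.

2


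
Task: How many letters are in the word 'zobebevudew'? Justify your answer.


Spell out 'zobebevudew' and number each letter: z(1), o(2), b(3), e(4), b(5), e(6), v(7), u(8), d(9), e(10), w(11). Total: 11 letters.

11
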